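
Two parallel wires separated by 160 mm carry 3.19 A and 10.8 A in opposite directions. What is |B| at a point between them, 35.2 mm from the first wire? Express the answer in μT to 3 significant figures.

B ≈ 35.4 μT

Each long wire gives B = μ₀I/(2πd). Distances are d₁ = 0.0352 m and d₂ = 0.1248 m.
B₁ = 1.81×10⁻⁵ T, B₂ = 1.73×10⁻⁵ T.
Between antiparallel currents both contributions point the same way, so they add. B = B₁ + B₂ = 1.81×10⁻⁵ + 1.73×10⁻⁵ = 3.54×10⁻⁵ T.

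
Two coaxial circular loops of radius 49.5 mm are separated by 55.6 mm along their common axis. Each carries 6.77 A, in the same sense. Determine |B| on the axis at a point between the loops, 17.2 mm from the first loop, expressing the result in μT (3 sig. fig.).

Each loop contributes B = μ₀IR²/[2(R²+z²)^(3/2)] on the axis, with z measured from that loop.
Loop 1 (z = 0.0172 m): B₁ = 7.24×10⁻⁵ T. Loop 2 (z = 0.0384 m): B₂ = 4.24×10⁻⁵ T.
The fields add: B = B₁ + B₂ = 1.15×10⁻⁴ T.

B ≈ 115 μT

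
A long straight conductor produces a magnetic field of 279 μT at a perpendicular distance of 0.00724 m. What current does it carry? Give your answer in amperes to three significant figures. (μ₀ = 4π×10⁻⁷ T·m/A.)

I ≈ 10.1 A

For a long straight wire B = μ₀I/(2πd), so I = 2πdB/μ₀.
I = 2π × 0.00724 × 2.79×10⁻⁴ / (4π×10⁻⁷) = 10.1 A.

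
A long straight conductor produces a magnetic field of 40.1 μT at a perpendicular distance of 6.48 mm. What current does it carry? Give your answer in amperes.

For a long straight wire B = μ₀I/(2πd), so I = 2πdB/μ₀.
I = 2π × 0.00648 × 4.01×10⁻⁵ / (4π×10⁻⁷) = 1.30 A.

I ≈ 1.30 A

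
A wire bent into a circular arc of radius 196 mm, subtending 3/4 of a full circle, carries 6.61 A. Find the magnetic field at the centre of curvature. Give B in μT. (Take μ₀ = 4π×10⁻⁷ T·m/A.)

The Biot–Savart field of a circular arc at its centre is B = μ₀Iφ/(4πR), with φ = 4.712 rad.
B = (4π×10⁻⁷ × 6.61 × 4.712) / (4π × 0.196) = 1.59×10⁻⁵ T.

B ≈ 15.9 μT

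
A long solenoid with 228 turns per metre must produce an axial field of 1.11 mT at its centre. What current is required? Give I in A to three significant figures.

Inside a long solenoid B = μ₀nI with n = 228 m⁻¹, so I = B/(μ₀n).
I = 1.11×10⁻³ / (4π×10⁻⁷ × 228) = 3.87 A.

I ≈ 3.87 A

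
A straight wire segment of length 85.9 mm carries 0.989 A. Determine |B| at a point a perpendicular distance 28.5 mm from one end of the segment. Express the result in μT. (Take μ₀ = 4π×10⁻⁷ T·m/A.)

For a finite straight segment, B = (μ₀I/4πd)(sinθ₁ + sinθ₂), where θ₁, θ₂ are the angles from the perpendicular to each end.
The perpendicular foot is at one end, so the two end-offsets along the wire are 0 and L = 0.0859 m.
sinθ₁ = 0/√(0²+0.0285²) = 0.0000; sinθ₂ = 0.0859/√(0.0859²+0.0285²) = 0.9491.
B = (4π×10⁻⁷ × 0.989) / (4π × 0.0285) × (0.0000 + 0.9491) = 3.29×10⁻⁶ T.

B ≈ 3.29 μT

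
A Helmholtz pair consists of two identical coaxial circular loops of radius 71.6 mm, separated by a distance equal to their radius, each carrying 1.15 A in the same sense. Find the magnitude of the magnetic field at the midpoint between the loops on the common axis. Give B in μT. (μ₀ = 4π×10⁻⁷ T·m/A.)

B ≈ 14.4 μT

Each loop contributes B = μ₀IR²/[2(R²+z²)^(3/2)] on the axis, with z measured from that loop.
Loop 1 (z = 0.0358 m): B₁ = 7.22×10⁻⁶ T. Loop 2 (z = 0.0358 m): B₂ = 7.22×10⁻⁶ T.
The fields add: B = B₁ + B₂ = 1.44×10⁻⁵ T.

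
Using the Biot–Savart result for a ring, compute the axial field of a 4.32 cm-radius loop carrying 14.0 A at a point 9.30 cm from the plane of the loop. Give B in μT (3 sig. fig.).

On the axis of a circular loop, B = μ₀IR² / [2(R²+z²)^(3/2)].
R² + z² = (0.0432)² + (0.093)² = 0.01052 m², and (R²+z²)^(3/2) = 1.08×10⁻³ m³.
B = (4π×10⁻⁷ × 14.0 × 0.001866) / (2 × 1.08×10⁻³) = 1.52×10⁻⁵ T.

B ≈ 15.2 μT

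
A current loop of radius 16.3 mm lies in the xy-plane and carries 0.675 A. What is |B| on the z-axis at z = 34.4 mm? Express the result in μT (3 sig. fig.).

On the axis of a circular loop, B = μ₀IR² / [2(R²+z²)^(3/2)].
R² + z² = (0.0163)² + (0.0344)² = 0.001449 m², and (R²+z²)^(3/2) = 5.52×10⁻⁵ m³.
B = (4π×10⁻⁷ × 0.675 × 0.0002657) / (2 × 5.52×10⁻⁵) = 2.04×10⁻⁶ T.

B ≈ 2.04 μT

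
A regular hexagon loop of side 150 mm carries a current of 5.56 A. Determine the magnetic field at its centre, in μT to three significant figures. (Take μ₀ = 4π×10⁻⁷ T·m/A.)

B ≈ 25.7 μT

Each side is a finite straight segment at perpendicular distance d = a/(2 tan(π/6)) = 0.1299 m from the centre, with end-angles ±π/6.
One side contributes B₁ = (μ₀I/4πd)·2 sin(π/6) = 4.28×10⁻⁶ T.
All 6 sides add in the same direction: B = 6 × 4.28×10⁻⁶ = 2.57×10⁻⁵ T.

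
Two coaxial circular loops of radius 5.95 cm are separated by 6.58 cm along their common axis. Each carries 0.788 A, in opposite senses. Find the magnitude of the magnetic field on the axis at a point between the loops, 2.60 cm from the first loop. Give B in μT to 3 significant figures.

Each loop contributes B = μ₀IR²/[2(R²+z²)^(3/2)] on the axis, with z measured from that loop.
Loop 1 (z = 0.026 m): B₁ = 6.40×10⁻⁶ T. Loop 2 (z = 0.0398 m): B₂ = 4.78×10⁻⁶ T.
The fields oppose: B = |B₁ − B₂| = 1.62×10⁻⁶ T.

B ≈ 1.62 μT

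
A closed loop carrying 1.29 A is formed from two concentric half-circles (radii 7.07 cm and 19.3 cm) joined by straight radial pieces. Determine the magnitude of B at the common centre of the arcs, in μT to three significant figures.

The radial connectors point toward the centre, so dl × r̂ = 0 and they contribute nothing.
Each semicircle gives μ₀I/(4R): inner arc 5.73×10⁻⁶ T, outer arc 2.10×10⁻⁶ T.
The two arcs carry current in opposite angular senses, so their fields oppose: B = |5.73×10⁻⁶ − 2.10×10⁻⁶| = 3.63×10⁻⁶ T.

B ≈ 3.63 μT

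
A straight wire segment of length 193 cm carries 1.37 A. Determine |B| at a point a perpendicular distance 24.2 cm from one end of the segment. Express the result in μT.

B ≈ 0.562 μT

For a finite straight segment, B = (μ₀I/4πd)(sinθ₁ + sinθ₂), where θ₁, θ₂ are the angles from the perpendicular to each end.
The perpendicular foot is at one end, so the two end-offsets along the wire are 0 and L = 1.93 m.
sinθ₁ = 0/√(0²+0.242²) = 0.0000; sinθ₂ = 1.93/√(1.93²+0.242²) = 0.9922.
B = (4π×10⁻⁷ × 1.37) / (4π × 0.242) × (0.0000 + 0.9922) = 5.62×10⁻⁷ T.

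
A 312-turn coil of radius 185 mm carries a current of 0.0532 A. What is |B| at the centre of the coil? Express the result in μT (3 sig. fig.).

B ≈ 56.4 μT

For an N-turn flat coil, B = Nμ₀I/(2R) with R = 0.185 m.
B = 312 × 1.81×10⁻⁷ T = 5.64×10⁻⁵ T.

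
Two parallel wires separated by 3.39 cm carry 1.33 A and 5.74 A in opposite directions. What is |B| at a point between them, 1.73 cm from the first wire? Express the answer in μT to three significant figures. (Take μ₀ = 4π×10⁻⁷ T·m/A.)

Each long wire gives B = μ₀I/(2πd). Distances are d₁ = 0.0173 m and d₂ = 0.0166 m.
B₁ = 1.54×10⁻⁵ T, B₂ = 6.92×10⁻⁵ T.
Between antiparallel currents both contributions point the same way, so they add. B = B₁ + B₂ = 1.54×10⁻⁵ + 6.92×10⁻⁵ = 8.45×10⁻⁵ T.

B ≈ 84.5 μT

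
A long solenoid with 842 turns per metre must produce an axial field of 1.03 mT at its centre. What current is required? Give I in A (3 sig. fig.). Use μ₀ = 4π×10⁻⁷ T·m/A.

I ≈ 0.973 A

Inside a long solenoid B = μ₀nI with n = 842 m⁻¹, so I = B/(μ₀n).
I = 1.03×10⁻³ / (4π×10⁻⁷ × 842) = 0.973 A.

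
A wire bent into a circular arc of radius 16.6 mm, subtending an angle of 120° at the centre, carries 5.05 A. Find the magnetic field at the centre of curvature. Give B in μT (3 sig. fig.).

B ≈ 63.7 μT

The Biot–Savart field of a circular arc at its centre is B = μ₀Iφ/(4πR), with φ = 2.094 rad.
B = (4π×10⁻⁷ × 5.05 × 2.094) / (4π × 0.0166) = 6.37×10⁻⁵ T.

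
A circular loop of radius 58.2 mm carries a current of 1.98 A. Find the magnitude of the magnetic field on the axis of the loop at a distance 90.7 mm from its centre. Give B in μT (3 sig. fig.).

B ≈ 3.37 μT

On the axis of a circular loop, B = μ₀IR² / [2(R²+z²)^(3/2)].
R² + z² = (0.0582)² + (0.0907)² = 0.01161 m², and (R²+z²)^(3/2) = 1.25×10⁻³ m³.
B = (4π×10⁻⁷ × 1.98 × 0.003387) / (2 × 1.25×10⁻³) = 3.37×10⁻⁶ T.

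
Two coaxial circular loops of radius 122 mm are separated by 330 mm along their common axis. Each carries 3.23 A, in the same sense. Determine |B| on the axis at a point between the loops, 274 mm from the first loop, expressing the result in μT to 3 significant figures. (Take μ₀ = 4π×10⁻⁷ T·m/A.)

B ≈ 13.6 μT

Each loop contributes B = μ₀IR²/[2(R²+z²)^(3/2)] on the axis, with z measured from that loop.
Loop 1 (z = 0.274 m): B₁ = 1.12×10⁻⁶ T. Loop 2 (z = 0.056 m): B₂ = 1.25×10⁻⁵ T.
The fields add: B = B₁ + B₂ = 1.36×10⁻⁵ T.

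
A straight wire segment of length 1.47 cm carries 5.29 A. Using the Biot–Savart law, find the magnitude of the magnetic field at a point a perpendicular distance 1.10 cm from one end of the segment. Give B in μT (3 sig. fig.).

For a finite straight segment, B = (μ₀I/4πd)(sinθ₁ + sinθ₂), where θ₁, θ₂ are the angles from the perpendicular to each end.
The perpendicular foot is at one end, so the two end-offsets along the wire are 0 and L = 0.0147 m.
sinθ₁ = 0/√(0²+0.011²) = 0.0000; sinθ₂ = 0.0147/√(0.0147²+0.011²) = 0.8007.
B = (4π×10⁻⁷ × 5.29) / (4π × 0.011) × (0.0000 + 0.8007) = 3.85×10⁻⁵ T.

B ≈ 38.5 μT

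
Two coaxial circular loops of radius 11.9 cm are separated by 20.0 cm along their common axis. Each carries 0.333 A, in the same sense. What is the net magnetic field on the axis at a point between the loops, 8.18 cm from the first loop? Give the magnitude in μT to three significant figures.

B ≈ 1.61 μT

Each loop contributes B = μ₀IR²/[2(R²+z²)^(3/2)] on the axis, with z measured from that loop.
Loop 1 (z = 0.0818 m): B₁ = 9.84×10⁻⁷ T. Loop 2 (z = 0.1182 m): B₂ = 6.28×10⁻⁷ T.
The fields add: B = B₁ + B₂ = 1.61×10⁻⁶ T.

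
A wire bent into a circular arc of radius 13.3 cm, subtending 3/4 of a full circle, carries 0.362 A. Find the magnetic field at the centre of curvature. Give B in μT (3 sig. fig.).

B ≈ 1.28 μT

The Biot–Savart field of a circular arc at its centre is B = μ₀Iφ/(4πR), with φ = 4.712 rad.
B = (4π×10⁻⁷ × 0.362 × 4.712) / (4π × 0.133) = 1.28×10⁻⁶ T.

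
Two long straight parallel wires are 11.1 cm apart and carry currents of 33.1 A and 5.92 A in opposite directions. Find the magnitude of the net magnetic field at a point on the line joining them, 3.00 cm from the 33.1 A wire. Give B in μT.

B ≈ 235 μT

Each long wire gives B = μ₀I/(2πd). Distances are d₁ = 0.03 m and d₂ = 0.081 m.
B₁ = 2.21×10⁻⁴ T, B₂ = 1.46×10⁻⁵ T.
Between antiparallel currents both contributions point the same way, so they add. B = B₁ + B₂ = 2.21×10⁻⁴ + 1.46×10⁻⁵ = 2.35×10⁻⁴ T.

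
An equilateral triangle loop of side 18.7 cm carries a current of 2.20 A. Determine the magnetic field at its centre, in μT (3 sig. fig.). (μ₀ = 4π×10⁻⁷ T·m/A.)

Each side is a finite straight segment at perpendicular distance d = a/(2 tan(π/3)) = 0.05398 m from the centre, with end-angles ±π/3.
One side contributes B₁ = (μ₀I/4πd)·2 sin(π/3) = 7.06×10⁻⁶ T.
All 3 sides add in the same direction: B = 3 × 7.06×10⁻⁶ = 2.12×10⁻⁵ T.

B ≈ 21.2 μT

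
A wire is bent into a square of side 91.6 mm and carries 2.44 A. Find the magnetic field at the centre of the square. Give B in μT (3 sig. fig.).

B ≈ 30.1 μT

Each side is a finite straight segment at perpendicular distance d = a/(2 tan(π/4)) = 0.0458 m from the centre, with end-angles ±π/4.
One side contributes B₁ = (μ₀I/4πd)·2 sin(π/4) = 7.53×10⁻⁶ T.
All 4 sides add in the same direction: B = 4 × 7.53×10⁻⁶ = 3.01×10⁻⁵ T.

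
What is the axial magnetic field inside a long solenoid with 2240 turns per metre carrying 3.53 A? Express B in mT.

B ≈ 9.94 mT

Inside a long solenoid, B = μ₀nI with n = 2240 turns/m.
B = 4π×10⁻⁷ × 2240 × 3.53 = 9.94×10⁻³ T.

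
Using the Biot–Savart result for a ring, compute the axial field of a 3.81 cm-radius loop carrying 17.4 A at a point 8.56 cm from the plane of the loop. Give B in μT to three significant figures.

On the axis of a circular loop, B = μ₀IR² / [2(R²+z²)^(3/2)].
R² + z² = (0.0381)² + (0.0856)² = 0.008779 m², and (R²+z²)^(3/2) = 8.23×10⁻⁴ m³.
B = (4π×10⁻⁷ × 17.4 × 0.001452) / (2 × 8.23×10⁻⁴) = 1.93×10⁻⁵ T.

B ≈ 19.3 μT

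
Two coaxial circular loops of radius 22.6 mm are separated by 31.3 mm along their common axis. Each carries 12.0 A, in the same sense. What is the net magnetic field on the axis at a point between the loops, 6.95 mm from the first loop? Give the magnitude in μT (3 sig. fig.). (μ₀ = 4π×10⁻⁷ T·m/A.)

Each loop contributes B = μ₀IR²/[2(R²+z²)^(3/2)] on the axis, with z measured from that loop.
Loop 1 (z = 0.00695 m): B₁ = 2.91×10⁻⁴ T. Loop 2 (z = 0.02435 m): B₂ = 1.05×10⁻⁴ T.
The fields add: B = B₁ + B₂ = 3.96×10⁻⁴ T.

B ≈ 396 μT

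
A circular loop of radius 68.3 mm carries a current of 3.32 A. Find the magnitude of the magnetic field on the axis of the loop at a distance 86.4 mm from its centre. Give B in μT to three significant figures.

On the axis of a circular loop, B = μ₀IR² / [2(R²+z²)^(3/2)].
R² + z² = (0.0683)² + (0.0864)² = 0.01213 m², and (R²+z²)^(3/2) = 1.34×10⁻³ m³.
B = (4π×10⁻⁷ × 3.32 × 0.004665) / (2 × 1.34×10⁻³) = 7.28×10⁻⁶ T.

B ≈ 7.28 μT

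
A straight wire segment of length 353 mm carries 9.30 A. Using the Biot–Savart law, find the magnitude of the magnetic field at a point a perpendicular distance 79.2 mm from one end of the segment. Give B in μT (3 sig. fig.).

B ≈ 11.5 μT

For a finite straight segment, B = (μ₀I/4πd)(sinθ₁ + sinθ₂), where θ₁, θ₂ are the angles from the perpendicular to each end.
The perpendicular foot is at one end, so the two end-offsets along the wire are 0 and L = 0.353 m.
sinθ₁ = 0/√(0²+0.0792²) = 0.0000; sinθ₂ = 0.353/√(0.353²+0.0792²) = 0.9757.
B = (4π×10⁻⁷ × 9.30) / (4π × 0.0792) × (0.0000 + 0.9757) = 1.15×10⁻⁵ T.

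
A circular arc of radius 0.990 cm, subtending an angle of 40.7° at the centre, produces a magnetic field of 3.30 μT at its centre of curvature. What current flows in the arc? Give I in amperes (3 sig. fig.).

For a circular arc, B = μ₀Iφ/(4πR) with φ in radians; here φ = 0.7103 rad.
So I = 4πRB/(μ₀φ) = 4π × 0.0099 × 3.30×10⁻⁶ / (4π×10⁻⁷ × 0.7103) = 0.460 A.

I ≈ 0.460 A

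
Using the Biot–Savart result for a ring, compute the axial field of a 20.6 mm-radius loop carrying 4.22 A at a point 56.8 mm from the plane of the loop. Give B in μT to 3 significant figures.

On the axis of a circular loop, B = μ₀IR² / [2(R²+z²)^(3/2)].
R² + z² = (0.0206)² + (0.0568)² = 0.003651 m², and (R²+z²)^(3/2) = 2.21×10⁻⁴ m³.
B = (4π×10⁻⁷ × 4.22 × 0.0004244) / (2 × 2.21×10⁻⁴) = 5.10×10⁻⁶ T.

B ≈ 5.10 μT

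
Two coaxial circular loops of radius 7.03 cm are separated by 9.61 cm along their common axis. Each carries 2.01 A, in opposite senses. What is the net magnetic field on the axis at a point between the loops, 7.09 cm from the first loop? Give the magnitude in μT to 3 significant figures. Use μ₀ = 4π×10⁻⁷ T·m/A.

Each loop contributes B = μ₀IR²/[2(R²+z²)^(3/2)] on the axis, with z measured from that loop.
Loop 1 (z = 0.0709 m): B₁ = 6.27×10⁻⁶ T. Loop 2 (z = 0.0252 m): B₂ = 1.50×10⁻⁵ T.
The fields oppose: B = |B₁ − B₂| = 8.71×10⁻⁶ T.

B ≈ 8.71 μT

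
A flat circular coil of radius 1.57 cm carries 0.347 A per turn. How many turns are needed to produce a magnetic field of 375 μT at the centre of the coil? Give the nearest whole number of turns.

N = 27

For an N-turn coil, B = Nμ₀I/(2R). A single turn gives B₁ = 1.39×10⁻⁵ T with R = 0.0157 m.
N = B/B₁ = 3.75×10⁻⁴ / 1.39×10⁻⁵ = 27.00.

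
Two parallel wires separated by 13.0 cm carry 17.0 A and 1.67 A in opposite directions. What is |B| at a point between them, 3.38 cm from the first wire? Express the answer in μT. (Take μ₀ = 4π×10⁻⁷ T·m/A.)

B ≈ 104 μT

Each long wire gives B = μ₀I/(2πd). Distances are d₁ = 0.0338 m and d₂ = 0.0962 m.
B₁ = 1.01×10⁻⁴ T, B₂ = 3.47×10⁻⁶ T.
Between antiparallel currents both contributions point the same way, so they add. B = B₁ + B₂ = 1.01×10⁻⁴ + 3.47×10⁻⁶ = 1.04×10⁻⁴ T.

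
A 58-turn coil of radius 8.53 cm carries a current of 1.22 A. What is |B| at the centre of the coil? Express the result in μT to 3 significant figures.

For an N-turn flat coil, B = Nμ₀I/(2R) with R = 0.0853 m.
B = 58 × 8.99×10⁻⁶ T = 5.21×10⁻⁴ T.

B ≈ 521 μT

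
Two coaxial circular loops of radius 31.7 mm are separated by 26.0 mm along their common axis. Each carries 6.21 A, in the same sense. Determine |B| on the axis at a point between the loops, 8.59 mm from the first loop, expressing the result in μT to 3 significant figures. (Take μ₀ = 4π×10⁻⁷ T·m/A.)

B ≈ 194 μT

Each loop contributes B = μ₀IR²/[2(R²+z²)^(3/2)] on the axis, with z measured from that loop.
Loop 1 (z = 0.00859 m): B₁ = 1.11×10⁻⁴ T. Loop 2 (z = 0.01741 m): B₂ = 8.29×10⁻⁵ T.
The fields add: B = B₁ + B₂ = 1.94×10⁻⁴ T.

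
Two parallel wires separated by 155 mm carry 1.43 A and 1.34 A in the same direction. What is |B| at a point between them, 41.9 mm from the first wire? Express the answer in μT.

Each long wire gives B = μ₀I/(2πd). Distances are d₁ = 0.0419 m and d₂ = 0.1131 m.
B₁ = 6.83×10⁻⁶ T, B₂ = 2.37×10⁻⁶ T.
Between parallel currents the two contributions point in opposite directions, so they subtract. B = |B₁ − B₂| = |6.83×10⁻⁶ − 2.37×10⁻⁶| = 4.46×10⁻⁶ T.

B ≈ 4.46 μT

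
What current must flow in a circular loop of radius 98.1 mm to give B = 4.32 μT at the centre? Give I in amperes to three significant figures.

I ≈ 0.674 A

At the centre of a circular loop B = μ₀I/(2R), so I = 2RB/μ₀.
With R = 0.0981 m, I = 2 × 0.0981 × 4.32×10⁻⁶ / (4π×10⁻⁷) = 0.674 A.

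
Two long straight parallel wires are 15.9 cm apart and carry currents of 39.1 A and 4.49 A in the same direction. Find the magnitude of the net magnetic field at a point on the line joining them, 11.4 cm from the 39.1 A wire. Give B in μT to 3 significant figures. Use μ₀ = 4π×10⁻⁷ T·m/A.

B ≈ 48.6 μT

Each long wire gives B = μ₀I/(2πd). Distances are d₁ = 0.114 m and d₂ = 0.045 m.
B₁ = 6.86×10⁻⁵ T, B₂ = 2.00×10⁻⁵ T.
Between parallel currents the two contributions point in opposite directions, so they subtract. B = |B₁ − B₂| = |6.86×10⁻⁵ − 2.00×10⁻⁵| = 4.86×10⁻⁵ T.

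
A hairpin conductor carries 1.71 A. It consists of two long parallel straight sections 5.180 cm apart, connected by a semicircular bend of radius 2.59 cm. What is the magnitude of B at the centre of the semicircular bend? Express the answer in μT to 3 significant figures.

B ≈ 33.9 μT

The semicircular arc contributes B_arc = μ₀I·π/(4πR) = μ₀I/(4R) = 2.07×10⁻⁵ T.
Each semi-infinite lead is at perpendicular distance R = 0.0259 m from the centre, with the perpendicular foot at its near end, so it contributes μ₀I/(4πR); both point the same way, together 1.32×10⁻⁵ T.
Arc and leads all point the same direction: B = 2.07×10⁻⁵ + 1.32×10⁻⁵ = 3.39×10⁻⁵ T.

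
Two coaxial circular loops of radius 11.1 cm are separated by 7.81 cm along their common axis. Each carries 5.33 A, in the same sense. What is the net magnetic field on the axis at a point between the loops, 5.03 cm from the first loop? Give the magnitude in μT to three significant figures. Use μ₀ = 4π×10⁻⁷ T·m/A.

Each loop contributes B = μ₀IR²/[2(R²+z²)^(3/2)] on the axis, with z measured from that loop.
Loop 1 (z = 0.0503 m): B₁ = 2.28×10⁻⁵ T. Loop 2 (z = 0.0278 m): B₂ = 2.75×10⁻⁵ T.
The fields add: B = B₁ + B₂ = 5.03×10⁻⁵ T.

B ≈ 50.3 μT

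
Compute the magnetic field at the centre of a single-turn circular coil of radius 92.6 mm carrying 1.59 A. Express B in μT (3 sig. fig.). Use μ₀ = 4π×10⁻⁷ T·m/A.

B ≈ 10.8 μT

At the centre of a circular loop the Biot–Savart law gives B = μ₀I/(2R).
B = (4π×10⁻⁷ × 1.59) / (2 × 0.0926) = 1.08×10⁻⁵ T.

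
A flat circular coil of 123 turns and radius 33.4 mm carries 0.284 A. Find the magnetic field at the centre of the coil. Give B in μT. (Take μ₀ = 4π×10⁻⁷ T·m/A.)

B ≈ 657 μT

For an N-turn flat coil, B = Nμ₀I/(2R) with R = 0.0334 m.
B = 123 × 5.34×10⁻⁶ T = 6.57×10⁻⁴ T.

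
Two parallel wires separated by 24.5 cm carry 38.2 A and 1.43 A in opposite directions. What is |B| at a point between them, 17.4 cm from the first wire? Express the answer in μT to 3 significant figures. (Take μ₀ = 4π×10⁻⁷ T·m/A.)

B ≈ 47.9 μT

Each long wire gives B = μ₀I/(2πd). Distances are d₁ = 0.174 m and d₂ = 0.071 m.
B₁ = 4.39×10⁻⁵ T, B₂ = 4.03×10⁻⁶ T.
Between antiparallel currents both contributions point the same way, so they add. B = B₁ + B₂ = 4.39×10⁻⁵ + 4.03×10⁻⁶ = 4.79×10⁻⁵ T.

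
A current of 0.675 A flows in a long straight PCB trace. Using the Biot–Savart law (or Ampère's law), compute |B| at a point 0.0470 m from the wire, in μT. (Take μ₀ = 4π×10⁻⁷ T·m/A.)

For an infinitely long straight wire, B = μ₀I/(2πd).
B = (4π×10⁻⁷ × 0.675) / (2π × 0.047) = 2.87×10⁻⁶ T.

B ≈ 2.87 μT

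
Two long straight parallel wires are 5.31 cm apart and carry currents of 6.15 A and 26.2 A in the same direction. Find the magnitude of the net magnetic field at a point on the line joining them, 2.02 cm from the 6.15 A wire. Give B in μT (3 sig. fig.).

Each long wire gives B = μ₀I/(2πd). Distances are d₁ = 0.0202 m and d₂ = 0.0329 m.
B₁ = 6.09×10⁻⁵ T, B₂ = 1.59×10⁻⁴ T.
Between parallel currents the two contributions point in opposite directions, so they subtract. B = |B₁ − B₂| = |6.09×10⁻⁵ − 1.59×10⁻⁴| = 9.84×10⁻⁵ T.

B ≈ 98.4 μT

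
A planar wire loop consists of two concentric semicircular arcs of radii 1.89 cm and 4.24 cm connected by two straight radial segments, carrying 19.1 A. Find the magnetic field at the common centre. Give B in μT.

B ≈ 176 μT

The radial connectors point toward the centre, so dl × r̂ = 0 and they contribute nothing.
Each semicircle gives μ₀I/(4R): inner arc 3.17×10⁻⁴ T, outer arc 1.42×10⁻⁴ T.
The two arcs carry current in opposite angular senses, so their fields oppose: B = |3.17×10⁻⁴ − 1.42×10⁻⁴| = 1.76×10⁻⁴ T.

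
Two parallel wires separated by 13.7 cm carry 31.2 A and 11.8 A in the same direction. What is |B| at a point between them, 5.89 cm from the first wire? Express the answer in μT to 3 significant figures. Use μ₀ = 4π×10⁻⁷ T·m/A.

Each long wire gives B = μ₀I/(2πd). Distances are d₁ = 0.0589 m and d₂ = 0.0781 m.
B₁ = 1.06×10⁻⁴ T, B₂ = 3.02×10⁻⁵ T.
Between parallel currents the two contributions point in opposite directions, so they subtract. B = |B₁ − B₂| = |1.06×10⁻⁴ − 3.02×10⁻⁵| = 7.57×10⁻⁵ T.

B ≈ 75.7 μT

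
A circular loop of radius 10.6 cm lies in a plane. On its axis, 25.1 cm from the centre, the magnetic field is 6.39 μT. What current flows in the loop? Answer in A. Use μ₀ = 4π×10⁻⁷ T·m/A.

On the axis of a loop, B = μ₀IR²/[2(R²+z²)^(3/2)], so I = 2B(R²+z²)^(3/2)/(μ₀R²).
R² + z² = 0.01124 + 0.063 = 0.07424 m²; raised to 3/2 gives 2.02×10⁻² m³.
I = 2 × 6.39×10⁻⁶ × 2.02×10⁻² / (1.26×10⁻⁶ × 0.01124) = 18.3 A.

I ≈ 18.3 A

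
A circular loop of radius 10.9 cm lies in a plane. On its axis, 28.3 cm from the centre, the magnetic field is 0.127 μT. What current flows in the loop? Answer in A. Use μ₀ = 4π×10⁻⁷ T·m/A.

I ≈ 0.475 A

On the axis of a loop, B = μ₀IR²/[2(R²+z²)^(3/2)], so I = 2B(R²+z²)^(3/2)/(μ₀R²).
R² + z² = 0.01188 + 0.08009 = 0.09197 m²; raised to 3/2 gives 2.79×10⁻² m³.
I = 2 × 1.27×10⁻⁷ × 2.79×10⁻² / (1.26×10⁻⁶ × 0.01188) = 0.475 A.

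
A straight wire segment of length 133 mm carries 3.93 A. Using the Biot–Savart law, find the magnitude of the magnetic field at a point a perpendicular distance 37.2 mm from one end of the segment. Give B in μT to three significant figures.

B ≈ 10.2 μT

For a finite straight segment, B = (μ₀I/4πd)(sinθ₁ + sinθ₂), where θ₁, θ₂ are the angles from the perpendicular to each end.
The perpendicular foot is at one end, so the two end-offsets along the wire are 0 and L = 0.133 m.
sinθ₁ = 0/√(0²+0.0372²) = 0.0000; sinθ₂ = 0.133/√(0.133²+0.0372²) = 0.9630.
B = (4π×10⁻⁷ × 3.93) / (4π × 0.0372) × (0.0000 + 0.9630) = 1.02×10⁻⁵ T.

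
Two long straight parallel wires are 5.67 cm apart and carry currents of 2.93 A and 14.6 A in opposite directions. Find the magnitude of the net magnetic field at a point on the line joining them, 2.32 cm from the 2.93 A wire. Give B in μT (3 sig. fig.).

B ≈ 112 μT

Each long wire gives B = μ₀I/(2πd). Distances are d₁ = 0.0232 m and d₂ = 0.0335 m.
B₁ = 2.53×10⁻⁵ T, B₂ = 8.72×10⁻⁵ T.
Between antiparallel currents both contributions point the same way, so they add. B = B₁ + B₂ = 2.53×10⁻⁵ + 8.72×10⁻⁵ = 1.12×10⁻⁴ T.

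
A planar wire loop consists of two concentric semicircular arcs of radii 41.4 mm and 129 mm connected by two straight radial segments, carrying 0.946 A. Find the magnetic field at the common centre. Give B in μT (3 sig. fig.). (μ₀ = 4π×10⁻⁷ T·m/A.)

The radial connectors point toward the centre, so dl × r̂ = 0 and they contribute nothing.
Each semicircle gives μ₀I/(4R): inner arc 7.18×10⁻⁶ T, outer arc 2.30×10⁻⁶ T.
The two arcs carry current in opposite angular senses, so their fields oppose: B = |7.18×10⁻⁶ − 2.30×10⁻⁶| = 4.87×10⁻⁶ T.

B ≈ 4.87 μT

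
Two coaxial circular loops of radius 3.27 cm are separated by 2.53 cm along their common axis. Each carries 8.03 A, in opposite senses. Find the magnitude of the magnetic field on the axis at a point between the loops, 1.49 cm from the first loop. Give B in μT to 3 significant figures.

B ≈ 17.3 μT

Each loop contributes B = μ₀IR²/[2(R²+z²)^(3/2)] on the axis, with z measured from that loop.
Loop 1 (z = 0.0149 m): B₁ = 1.16×10⁻⁴ T. Loop 2 (z = 0.0104 m): B₂ = 1.34×10⁻⁴ T.
The fields oppose: B = |B₁ − B₂| = 1.73×10⁻⁵ T.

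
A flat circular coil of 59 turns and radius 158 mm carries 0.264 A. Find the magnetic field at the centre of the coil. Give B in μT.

For an N-turn flat coil, B = Nμ₀I/(2R) with R = 0.158 m.
B = 59 × 1.05×10⁻⁶ T = 6.19×10⁻⁵ T.

B ≈ 61.9 μT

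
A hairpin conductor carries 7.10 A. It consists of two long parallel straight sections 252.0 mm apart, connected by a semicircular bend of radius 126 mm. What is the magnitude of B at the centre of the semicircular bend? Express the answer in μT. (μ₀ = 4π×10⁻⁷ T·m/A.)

B ≈ 29.0 μT

The semicircular arc contributes B_arc = μ₀I·π/(4πR) = μ₀I/(4R) = 1.77×10⁻⁵ T.
Each semi-infinite lead is at perpendicular distance R = 0.126 m from the centre, with the perpendicular foot at its near end, so it contributes μ₀I/(4πR); both point the same way, together 1.13×10⁻⁵ T.
Arc and leads all point the same direction: B = 1.77×10⁻⁵ + 1.13×10⁻⁵ = 2.90×10⁻⁵ T.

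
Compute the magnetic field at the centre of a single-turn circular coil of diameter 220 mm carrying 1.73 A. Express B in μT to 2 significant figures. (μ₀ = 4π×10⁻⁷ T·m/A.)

B ≈ 9.9 μT

At the centre of a circular loop the Biot–Savart law gives B = μ₀I/(2R) (so R = 0.11 m).
B = (4π×10⁻⁷ × 1.73) / (2 × 0.11) = 9.88×10⁻⁶ T.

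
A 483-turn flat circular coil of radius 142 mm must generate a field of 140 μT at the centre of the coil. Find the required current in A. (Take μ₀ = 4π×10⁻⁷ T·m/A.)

I ≈ 0.0655 A

For an N-turn coil, B = Nμ₀I/(2R) with R = 0.142 m, so I = 2RB/(Nμ₀) = 2 × 0.142 × 1.40×10⁻⁴ / (483 × 4π×10⁻⁷) = 6.55×10⁻² A.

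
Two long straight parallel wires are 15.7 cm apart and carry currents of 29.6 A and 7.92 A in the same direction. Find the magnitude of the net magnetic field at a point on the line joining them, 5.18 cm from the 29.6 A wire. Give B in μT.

Each long wire gives B = μ₀I/(2πd). Distances are d₁ = 0.0518 m and d₂ = 0.1052 m.
B₁ = 1.14×10⁻⁴ T, B₂ = 1.51×10⁻⁵ T.
Between parallel currents the two contributions point in opposite directions, so they subtract. B = |B₁ − B₂| = |1.14×10⁻⁴ − 1.51×10⁻⁵| = 9.92×10⁻⁵ T.

B ≈ 99.2 μT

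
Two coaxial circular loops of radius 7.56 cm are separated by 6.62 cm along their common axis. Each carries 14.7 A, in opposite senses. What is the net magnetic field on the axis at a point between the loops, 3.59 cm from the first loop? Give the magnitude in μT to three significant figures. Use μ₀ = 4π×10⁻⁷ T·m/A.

Each loop contributes B = μ₀IR²/[2(R²+z²)^(3/2)] on the axis, with z measured from that loop.
Loop 1 (z = 0.0359 m): B₁ = 9.01×10⁻⁵ T. Loop 2 (z = 0.0303 m): B₂ = 9.77×10⁻⁵ T.
The fields oppose: B = |B₁ − B₂| = 7.65×10⁻⁶ T.

B ≈ 7.65 μT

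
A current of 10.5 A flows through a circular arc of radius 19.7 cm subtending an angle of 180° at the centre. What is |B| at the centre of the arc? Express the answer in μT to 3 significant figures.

B ≈ 16.7 μT

The Biot–Savart field of a circular arc at its centre is B = μ₀Iφ/(4πR), with φ = 3.142 rad.
B = (4π×10⁻⁷ × 10.5 × 3.142) / (4π × 0.197) = 1.67×10⁻⁵ T.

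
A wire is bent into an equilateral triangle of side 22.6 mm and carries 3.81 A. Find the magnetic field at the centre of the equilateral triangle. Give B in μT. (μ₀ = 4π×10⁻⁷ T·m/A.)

B ≈ 303 μT

Each side is a finite straight segment at perpendicular distance d = a/(2 tan(π/3)) = 0.006524 m from the centre, with end-angles ±π/3.
One side contributes B₁ = (μ₀I/4πd)·2 sin(π/3) = 1.01×10⁻⁴ T.
All 3 sides add in the same direction: B = 3 × 1.01×10⁻⁴ = 3.03×10⁻⁴ T.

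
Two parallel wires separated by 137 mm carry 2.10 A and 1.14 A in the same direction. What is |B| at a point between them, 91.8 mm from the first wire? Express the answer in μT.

B ≈ 0.469 μT

Each long wire gives B = μ₀I/(2πd). Distances are d₁ = 0.0918 m and d₂ = 0.0452 m.
B₁ = 4.58×10⁻⁶ T, B₂ = 5.04×10⁻⁶ T.
Between parallel currents the two contributions point in opposite directions, so they subtract. B = |B₁ − B₂| = |4.58×10⁻⁶ − 5.04×10⁻⁶| = 4.69×10⁻⁷ T.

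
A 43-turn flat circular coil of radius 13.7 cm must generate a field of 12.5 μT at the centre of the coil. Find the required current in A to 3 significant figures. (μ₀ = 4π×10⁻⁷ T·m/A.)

For an N-turn coil, B = Nμ₀I/(2R) with R = 0.137 m, so I = 2RB/(Nμ₀) = 2 × 0.137 × 1.25×10⁻⁵ / (43 × 4π×10⁻⁷) = 6.34×10⁻² A.

I ≈ 0.0634 A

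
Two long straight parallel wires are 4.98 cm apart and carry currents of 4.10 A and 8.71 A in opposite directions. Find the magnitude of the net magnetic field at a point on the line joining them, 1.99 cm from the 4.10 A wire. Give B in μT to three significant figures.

B ≈ 99.5 μT

Each long wire gives B = μ₀I/(2πd). Distances are d₁ = 0.0199 m and d₂ = 0.0299 m.
B₁ = 4.12×10⁻⁵ T, B₂ = 5.83×10⁻⁵ T.
Between antiparallel currents both contributions point the same way, so they add. B = B₁ + B₂ = 4.12×10⁻⁵ + 5.83×10⁻⁵ = 9.95×10⁻⁵ T.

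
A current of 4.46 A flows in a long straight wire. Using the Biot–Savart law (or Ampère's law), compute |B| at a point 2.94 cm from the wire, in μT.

B ≈ 30.3 μT

For an infinitely long straight wire, B = μ₀I/(2πd).
B = (4π×10⁻⁷ × 4.46) / (2π × 0.0294) = 3.03×10⁻⁵ T.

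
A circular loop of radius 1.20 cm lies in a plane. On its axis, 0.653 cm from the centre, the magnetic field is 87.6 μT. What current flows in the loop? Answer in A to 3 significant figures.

I ≈ 2.47 A

On the axis of a loop, B = μ₀IR²/[2(R²+z²)^(3/2)], so I = 2B(R²+z²)^(3/2)/(μ₀R²).
R² + z² = 0.000144 + 4.264×10⁻⁵ = 0.0001866 m²; raised to 3/2 gives 2.55×10⁻⁶ m³.
I = 2 × 8.76×10⁻⁵ × 2.55×10⁻⁶ / (1.26×10⁻⁶ × 0.000144) = 2.47 A.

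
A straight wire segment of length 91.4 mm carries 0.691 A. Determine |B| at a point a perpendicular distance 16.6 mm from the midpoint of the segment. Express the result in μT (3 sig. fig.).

B ≈ 7.83 μT

For a finite straight segment, B = (μ₀I/4πd)(sinθ₁ + sinθ₂), where θ₁, θ₂ are the angles from the perpendicular to each end.
The perpendicular from the point meets the wire at its midpoint, so each end is L/2 = 0.0457 m away along the wire.
sinθ₁ = 0.0457/√(0.0457²+0.0166²) = 0.9399; sinθ₂ = 0.0457/√(0.0457²+0.0166²) = 0.9399.
B = (4π×10⁻⁷ × 0.691) / (4π × 0.0166) × (0.9399 + 0.9399) = 7.83×10⁻⁶ T.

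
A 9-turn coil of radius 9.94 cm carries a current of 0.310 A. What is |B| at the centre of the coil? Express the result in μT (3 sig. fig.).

B ≈ 17.6 μT

For an N-turn flat coil, B = Nμ₀I/(2R) with R = 0.0994 m.
B = 9 × 1.96×10⁻⁶ T = 1.76×10⁻⁵ T.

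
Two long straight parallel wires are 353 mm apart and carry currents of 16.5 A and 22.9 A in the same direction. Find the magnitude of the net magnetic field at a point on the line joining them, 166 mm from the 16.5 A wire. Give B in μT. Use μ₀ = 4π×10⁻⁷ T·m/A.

Each long wire gives B = μ₀I/(2πd). Distances are d₁ = 0.166 m and d₂ = 0.187 m.
B₁ = 1.99×10⁻⁵ T, B₂ = 2.45×10⁻⁵ T.
Between parallel currents the two contributions point in opposite directions, so they subtract. B = |B₁ − B₂| = |1.99×10⁻⁵ − 2.45×10⁻⁵| = 4.61×10⁻⁶ T.

B ≈ 4.61 μT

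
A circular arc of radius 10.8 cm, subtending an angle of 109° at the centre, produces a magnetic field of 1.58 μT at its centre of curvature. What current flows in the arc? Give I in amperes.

I ≈ 0.897 A

For a circular arc, B = μ₀Iφ/(4πR) with φ in radians; here φ = 1.902 rad.
So I = 4πRB/(μ₀φ) = 4π × 0.108 × 1.58×10⁻⁶ / (4π×10⁻⁷ × 1.902) = 0.897 A.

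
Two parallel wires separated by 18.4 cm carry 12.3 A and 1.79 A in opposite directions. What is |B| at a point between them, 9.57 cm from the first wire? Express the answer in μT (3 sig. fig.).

Each long wire gives B = μ₀I/(2πd). Distances are d₁ = 0.0957 m and d₂ = 0.0883 m.
B₁ = 2.57×10⁻⁵ T, B₂ = 4.05×10⁻⁶ T.
Between antiparallel currents both contributions point the same way, so they add. B = B₁ + B₂ = 2.57×10⁻⁵ + 4.05×10⁻⁶ = 2.98×10⁻⁵ T.

B ≈ 29.8 μT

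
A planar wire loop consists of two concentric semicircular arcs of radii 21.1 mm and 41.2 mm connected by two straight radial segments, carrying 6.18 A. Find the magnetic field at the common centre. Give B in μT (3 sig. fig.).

The radial connectors point toward the centre, so dl × r̂ = 0 and they contribute nothing.
Each semicircle gives μ₀I/(4R): inner arc 9.20×10⁻⁵ T, outer arc 4.71×10⁻⁵ T.
The two arcs carry current in opposite angular senses, so their fields oppose: B = |9.20×10⁻⁵ − 4.71×10⁻⁵| = 4.49×10⁻⁵ T.

B ≈ 44.9 μT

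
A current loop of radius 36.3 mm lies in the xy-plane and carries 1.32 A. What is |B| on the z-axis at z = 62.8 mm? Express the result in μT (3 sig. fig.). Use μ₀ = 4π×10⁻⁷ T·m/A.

B ≈ 2.86 μT

On the axis of a circular loop, B = μ₀IR² / [2(R²+z²)^(3/2)].
R² + z² = (0.0363)² + (0.0628)² = 0.005262 m², and (R²+z²)^(3/2) = 3.82×10⁻⁴ m³.
B = (4π×10⁻⁷ × 1.32 × 0.001318) / (2 × 3.82×10⁻⁴) = 2.86×10⁻⁶ T.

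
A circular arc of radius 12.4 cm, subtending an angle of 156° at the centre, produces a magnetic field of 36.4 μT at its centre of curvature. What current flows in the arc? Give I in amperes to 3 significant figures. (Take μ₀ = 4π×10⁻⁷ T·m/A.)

For a circular arc, B = μ₀Iφ/(4πR) with φ in radians; here φ = 2.723 rad.
So I = 4πRB/(μ₀φ) = 4π × 0.124 × 3.64×10⁻⁵ / (4π×10⁻⁷ × 2.723) = 16.6 A.

I ≈ 16.6 A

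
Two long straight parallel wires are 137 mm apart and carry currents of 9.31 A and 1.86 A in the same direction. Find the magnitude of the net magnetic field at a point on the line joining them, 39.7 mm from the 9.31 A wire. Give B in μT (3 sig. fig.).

Each long wire gives B = μ₀I/(2πd). Distances are d₁ = 0.0397 m and d₂ = 0.0973 m.
B₁ = 4.69×10⁻⁵ T, B₂ = 3.82×10⁻⁶ T.
Between parallel currents the two contributions point in opposite directions, so they subtract. B = |B₁ − B₂| = |4.69×10⁻⁵ − 3.82×10⁻⁶| = 4.31×10⁻⁵ T.

B ≈ 43.1 μT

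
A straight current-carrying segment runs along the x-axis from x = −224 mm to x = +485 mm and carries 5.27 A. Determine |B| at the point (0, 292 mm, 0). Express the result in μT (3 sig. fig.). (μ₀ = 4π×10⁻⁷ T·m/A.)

For a finite straight segment, B = (μ₀I/4πd)(sinθ₁ + sinθ₂), where θ₁, θ₂ are the angles from the perpendicular to each end.
The perpendicular distance is d = 0.292 m; the end-offsets along the wire are a = 0.224 m and b = 0.485 m.
sinθ₁ = 0.224/√(0.224²+0.292²) = 0.6087; sinθ₂ = 0.485/√(0.485²+0.292²) = 0.8567.
B = (4π×10⁻⁷ × 5.27) / (4π × 0.292) × (0.6087 + 0.8567) = 2.64×10⁻⁶ T.

B ≈ 2.64 μT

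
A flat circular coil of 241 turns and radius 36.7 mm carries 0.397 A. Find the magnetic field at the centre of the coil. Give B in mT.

B ≈ 1.64 mT

For an N-turn flat coil, B = Nμ₀I/(2R) with R = 0.0367 m.
B = 241 × 6.80×10⁻⁶ T = 1.64×10⁻³ T.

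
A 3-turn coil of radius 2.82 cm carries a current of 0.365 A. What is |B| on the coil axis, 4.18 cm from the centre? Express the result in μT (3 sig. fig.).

B ≈ 4.27 μT

For an N-turn flat coil, B = Nμ₀IR²/[2(R²+z²)^(3/2)] with R = 0.0282 m, z = 0.0418 m.
B = 3 × 1.42×10⁻⁶ T = 4.27×10⁻⁶ T.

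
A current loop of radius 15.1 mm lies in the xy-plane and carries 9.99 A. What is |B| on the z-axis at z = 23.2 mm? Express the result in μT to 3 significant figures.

B ≈ 67.5 μT

On the axis of a circular loop, B = μ₀IR² / [2(R²+z²)^(3/2)].
R² + z² = (0.0151)² + (0.0232)² = 0.0007663 m², and (R²+z²)^(3/2) = 2.12×10⁻⁵ m³.
B = (4π×10⁻⁷ × 9.99 × 0.000228) / (2 × 2.12×10⁻⁵) = 6.75×10⁻⁵ T.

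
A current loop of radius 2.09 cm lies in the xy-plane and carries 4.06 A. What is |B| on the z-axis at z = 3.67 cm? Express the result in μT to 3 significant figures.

B ≈ 14.8 μT

On the axis of a circular loop, B = μ₀IR² / [2(R²+z²)^(3/2)].
R² + z² = (0.0209)² + (0.0367)² = 0.001784 m², and (R²+z²)^(3/2) = 7.53×10⁻⁵ m³.
B = (4π×10⁻⁷ × 4.06 × 0.0004368) / (2 × 7.53×10⁻⁵) = 1.48×10⁻⁵ T.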